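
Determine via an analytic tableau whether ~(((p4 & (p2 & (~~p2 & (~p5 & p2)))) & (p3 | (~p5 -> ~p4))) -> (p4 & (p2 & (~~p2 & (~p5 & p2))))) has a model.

Unsatisfiable

Initial set: {~(((p4 & (p2 & (~~p2 & (~p5 & p2)))) & (p3 | (~p5 -> ~p4))) -> (p4 & (p2 & (~~p2 & (~p5 & p2)))))}.
~(((p4 & (p2 & (~~p2 & (~p5 & p2)))) & (p3 | (~p5 -> ~p4))) -> (p4 & (p2 & (~~p2 & (~p5 & p2))))): α-rule — add ((p4 & (p2 & (~~p2 & (~p5 & p2)))) & (p3 | (~p5 -> ~p4))), ~(p4 & (p2 & (~~p2 & (~p5 & p2)))).
((p4 & (p2 & (~~p2 & (~p5 & p2)))) & (p3 | (~p5 -> ~p4))): α-rule — add (p4 & (p2 & (~~p2 & (~p5 & p2)))), (p3 | (~p5 -> ~p4)).
(p4 & (p2 & (~~p2 & (~p5 & p2)))): α-rule — add p4, (p2 & (~~p2 & (~p5 & p2))).
(p2 & (~~p2 & (~p5 & p2))): α-rule — add p2, (~~p2 & (~p5 & p2)).
(~~p2 & (~p5 & p2)): α-rule — add ~~p2, (~p5 & p2).
~~p2: drop double negation, giving p2.
(~p5 & p2): α-rule — add ~p5, p2.
~(p4 & (p2 & (~~p2 & (~p5 & p2)))): β-rule — branch into ~p4  //  ~(p2 & (~~p2 & (~p5 & p2))).
  branch 1 (add ~p4):
    × closes — contains both p4 and ~p4.
  branch 2 (add ~(p2 & (~~p2 & (~p5 & p2)))):
    (p3 | (~p5 -> ~p4)): β-rule — branch into p3  //  (~p5 -> ~p4).
      branch 2.1 (add p3):
        ~(p2 & (~~p2 & (~p5 & p2))): β-rule — branch into ~p2  //  ~(~~p2 & (~p5 & p2)).
          branch 2.1.1 (add ~p2):
            × closes — contains both p2 and ~p2.
          branch 2.1.2 (add ~(~~p2 & (~p5 & p2))):
            ~(~~p2 & (~p5 & p2)): β-rule — branch into ~~~p2  //  ~(~p5 & p2).
              branch 2.1.2.1 (add ~~~p2):
                ~~~p2: drop double negation, giving ~p2.
                × closes — contains both p2 and ~p2.
              branch 2.1.2.2 (add ~(~p5 & p2)):
                ~(~p5 & p2): β-rule — branch into ~~p5  //  ~p2.
                  branch 2.1.2.2.1 (add ~~p5):
                    × closes — contains both p5 and ~p5.
                  branch 2.1.2.2.2 (add ~p2):
                    × closes — contains both p2 and ~p2.
      branch 2.2 (add (~p5 -> ~p4)):
        ~(p2 & (~~p2 & (~p5 & p2))): β-rule — branch into ~p2  //  ~(~~p2 & (~p5 & p2)).
          branch 2.2.1 (add ~p2):
            × closes — contains both p2 and ~p2.
          branch 2.2.2 (add ~(~~p2 & (~p5 & p2))):
            (~p5 -> ~p4): β-rule — branch into ~~p5  //  ~p4.
              branch 2.2.2.1 (add ~~p5):
                × closes — contains both p5 and ~p5.
              branch 2.2.2.2 (add ~p4):
                × closes — contains both p4 and ~p4.
All 8 branches close.
Every branch closed; the formula is unsatisfiable.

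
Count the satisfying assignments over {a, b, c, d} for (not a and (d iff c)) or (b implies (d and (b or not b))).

13

Initial set: {((not a and (d iff c)) or (b implies (d and (b or not b))))}.
((not a and (d iff c)) or (b implies (d and (b or not b)))): β-rule — branch into (not a and (d iff c))  //  (b implies (d and (b or not b))).
  branch 1 (add (not a and (d iff c))):
    (not a and (d iff c)): α-rule — add not a, (d iff c).
    (d iff c): β-rule — branch into d, c  //  not d, not c.
      branch 1.1 (add d, c):
        ○ open, literals {a=0, c=1, d=1}.
      branch 1.2 (add not d, not c):
        ○ open, literals {a=0, c=0, d=0}.
  branch 2 (add (b implies (d and (b or not b)))):
    (b implies (d and (b or not b))): β-rule — branch into not b  //  (d and (b or not b)).
      branch 2.1 (add not b):
        ○ open, literals {b=0}.
      branch 2.2 (add (d and (b or not b))):
        (d and (b or not b)): α-rule — add d, (b or not b).
        (b or not b): β-rule — branch into b  //  not b.
          branch 2.2.1 (add b):
            ○ open, literals {b=1, d=1}.
          branch 2.2.2 (add not b):
            ○ open, literals {b=0, d=1}.
0 branches closed, 5 open.
Each open branch fixes some atoms; the unmentioned ones are free. Counting distinct full assignments: branch {a=0, c=1, d=1} (b) contributes 2 new; branch {a=0, c=0, d=0} (b) contributes 2 new; branch {b=0} (a, c, d) contributes 6 new; branch {b=1, d=1} (a, c) contributes 3 new; branch {b=0, d=1} (a, c) contributes 0 new. Total: 13.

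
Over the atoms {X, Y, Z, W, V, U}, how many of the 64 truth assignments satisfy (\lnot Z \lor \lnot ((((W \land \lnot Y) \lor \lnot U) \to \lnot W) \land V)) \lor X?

59

Initial set: {((\lnot Z \lor \lnot ((((W \land \lnot Y) \lor \lnot U) \to \lnot W) \land V)) \lor X)}.
((\lnot Z \lor \lnot ((((W \land \lnot Y) \lor \lnot U) \to \lnot W) \land V)) \lor X): β-rule — branch into (\lnot Z \lor \lnot ((((W \land \lnot Y) \lor \lnot U) \to \lnot W) \land V))  //  X.
  branch 1 (add (\lnot Z \lor \lnot ((((W \land \lnot Y) \lor \lnot U) \to \lnot W) \land V))):
    (\lnot Z \lor \lnot ((((W \land \lnot Y) \lor \lnot U) \to \lnot W) \land V)): β-rule — branch into \lnot Z  //  \lnot ((((W \land \lnot Y) \lor \lnot U) \to \lnot W) \land V).
      branch 1.1 (add \lnot Z):
        ○ open, literals {Z=false}.
      branch 1.2 (add \lnot ((((W \land \lnot Y) \lor \lnot U) \to \lnot W) \land V)):
        \lnot ((((W \land \lnot Y) \lor \lnot U) \to \lnot W) \land V): β-rule — branch into \lnot (((W \land \lnot Y) \lor \lnot U) \to \lnot W)  //  \lnot V.
          branch 1.2.1 (add \lnot (((W \land \lnot Y) \lor \lnot U) \to \lnot W)):
            \lnot (((W \land \lnot Y) \lor \lnot U) \to \lnot W): α-rule — add ((W \land \lnot Y) \lor \lnot U), \lnot \lnot W.
            ((W \land \lnot Y) \lor \lnot U): β-rule — branch into (W \land \lnot Y)  //  \lnot U.
              branch 1.2.1.1 (add (W \land \lnot Y)):
                (W \land \lnot Y): α-rule — add W, \lnot Y.
                ○ open, literals {W=true, Y=false}.
              branch 1.2.1.2 (add \lnot U):
                ○ open, literals {U=false, W=true}.
          branch 1.2.2 (add \lnot V):
            ○ open, literals {V=false}.
  branch 2 (add X):
    ○ open, literals {X=true}.
0 branches closed, 5 open.
Each open branch fixes some atoms; the unmentioned ones are free. Counting distinct full assignments: branch {Z=false} (X, Y, W, V, U) contributes 32 new; branch {W=true, Y=false} (X, Z, V, U) contributes 8 new; branch {U=false, W=true} (X, Y, Z, V) contributes 4 new; branch {V=false} (X, Y, Z, W, U) contributes 10 new; branch {X=true} (Y, Z, W, V, U) contributes 5 new. Total: 59.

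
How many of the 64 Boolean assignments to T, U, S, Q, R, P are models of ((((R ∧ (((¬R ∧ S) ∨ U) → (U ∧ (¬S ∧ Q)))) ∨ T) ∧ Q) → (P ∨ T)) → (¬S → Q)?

48

Initial set: {(((((R ∧ (((¬R ∧ S) ∨ U) → (U ∧ (¬S ∧ Q)))) ∨ T) ∧ Q) → (P ∨ T)) → (¬S → Q))}.
(((((R ∧ (((¬R ∧ S) ∨ U) → (U ∧ (¬S ∧ Q)))) ∨ T) ∧ Q) → (P ∨ T)) → (¬S → Q)): β-rule — branch into ¬((((R ∧ (((¬R ∧ S) ∨ U) → (U ∧ (¬S ∧ Q)))) ∨ T) ∧ Q) → (P ∨ T))  //  (¬S → Q).
  branch 1 (add ¬((((R ∧ (((¬R ∧ S) ∨ U) → (U ∧ (¬S ∧ Q)))) ∨ T) ∧ Q) → (P ∨ T))):
    ¬((((R ∧ (((¬R ∧ S) ∨ U) → (U ∧ (¬S ∧ Q)))) ∨ T) ∧ Q) → (P ∨ T)): α-rule — add (((R ∧ (((¬R ∧ S) ∨ U) → (U ∧ (¬S ∧ Q)))) ∨ T) ∧ Q), ¬(P ∨ T).
    (((R ∧ (((¬R ∧ S) ∨ U) → (U ∧ (¬S ∧ Q)))) ∨ T) ∧ Q): α-rule — add ((R ∧ (((¬R ∧ S) ∨ U) → (U ∧ (¬S ∧ Q)))) ∨ T), Q.
    ¬(P ∨ T): α-rule — add ¬P, ¬T.
    ((R ∧ (((¬R ∧ S) ∨ U) → (U ∧ (¬S ∧ Q)))) ∨ T): β-rule — branch into (R ∧ (((¬R ∧ S) ∨ U) → (U ∧ (¬S ∧ Q))))  //  T.
      branch 1.1 (add (R ∧ (((¬R ∧ S) ∨ U) → (U ∧ (¬S ∧ Q))))):
        (R ∧ (((¬R ∧ S) ∨ U) → (U ∧ (¬S ∧ Q)))): α-rule — add R, (((¬R ∧ S) ∨ U) → (U ∧ (¬S ∧ Q))).
        (((¬R ∧ S) ∨ U) → (U ∧ (¬S ∧ Q))): β-rule — branch into ¬((¬R ∧ S) ∨ U)  //  (U ∧ (¬S ∧ Q)).
          branch 1.1.1 (add ¬((¬R ∧ S) ∨ U)):
            ¬((¬R ∧ S) ∨ U): α-rule — add ¬(¬R ∧ S), ¬U.
            ¬(¬R ∧ S): β-rule — branch into ¬¬R  //  ¬S.
              branch 1.1.1.1 (add ¬¬R):
                ○ open, literals {P=false, Q=true, R=true, T=false, U=false}.
              branch 1.1.1.2 (add ¬S):
                ○ open, literals {P=false, Q=true, R=true, S=false, T=false, U=false}.
          branch 1.1.2 (add (U ∧ (¬S ∧ Q))):
            (U ∧ (¬S ∧ Q)): α-rule — add U, (¬S ∧ Q).
            (¬S ∧ Q): α-rule — add ¬S, Q.
            ○ open, literals {P=false, Q=true, R=true, S=false, T=false, U=true}.
      branch 1.2 (add T):
        × closes — contains both T and ¬T.
  branch 2 (add (¬S → Q)):
    (¬S → Q): β-rule — branch into ¬¬S  //  Q.
      branch 2.1 (add ¬¬S):
        ○ open, literals {S=true}.
      branch 2.2 (add Q):
        ○ open, literals {Q=true}.
1 branch closed, 5 open.
Each open branch fixes some atoms; the unmentioned ones are free. Counting distinct full assignments: branch {P=false, Q=true, R=true, T=false, U=false} (S) contributes 2 new; branch {P=false, Q=true, R=true, S=false, T=false, U=false} (none free) contributes 0 new; branch {P=false, Q=true, R=true, S=false, T=false, U=true} (none free) contributes 1 new; branch {S=true} (T, U, Q, R, P) contributes 31 new; branch {Q=true} (T, U, S, R, P) contributes 14 new. Total: 48.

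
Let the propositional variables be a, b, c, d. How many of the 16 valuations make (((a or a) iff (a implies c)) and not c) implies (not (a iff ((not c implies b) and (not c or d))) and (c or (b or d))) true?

16

Initial set: {((((a or a) iff (a implies c)) and not c) implies (not (a iff ((not c implies b) and (not c or d))) and (c or (b or d))))}.
((((a or a) iff (a implies c)) and not c) implies (not (a iff ((not c implies b) and (not c or d))) and (c or (b or d)))): β-rule — branch into not (((a or a) iff (a implies c)) and not c)  //  (not (a iff ((not c implies b) and (not c or d))) and (c or (b or d))).
  branch 1 (add not (((a or a) iff (a implies c)) and not c)):
    not (((a or a) iff (a implies c)) and not c): β-rule — branch into not ((a or a) iff (a implies c))  //  not not c.
      branch 1.1 (add not ((a or a) iff (a implies c))):
        not ((a or a) iff (a implies c)): β-rule — branch into (a or a), not (a implies c)  //  not (a or a), (a implies c).
          branch 1.1.1 (add (a or a), not (a implies c)):
            not (a implies c): α-rule — add a, not c.
            (a or a): β-rule — branch into a  //  a.
              branch 1.1.1.1 (add a):
                ○ open, literals {a=1, c=0}.
              branch 1.1.1.2 (add a):
                ○ open, literals {a=1, c=0}.
          branch 1.1.2 (add not (a or a), (a implies c)):
            not (a or a): α-rule — add not a, not a.
            (a implies c): β-rule — branch into not a  //  c.
              branch 1.1.2.1 (add not a):
                ○ open, literals {a=0}.
              branch 1.1.2.2 (add c):
                ○ open, literals {a=0, c=1}.
      branch 1.2 (add not not c):
        ○ open, literals {c=1}.
  branch 2 (add (not (a iff ((not c implies b) and (not c or d))) and (c or (b or d)))):
    (not (a iff ((not c implies b) and (not c or d))) and (c or (b or d))): α-rule — add not (a iff ((not c implies b) and (not c or d))), (c or (b or d)).
    not (a iff ((not c implies b) and (not c or d))): β-rule — branch into a, not ((not c implies b) and (not c or d))  //  not a, ((not c implies b) and (not c or d)).
      branch 2.1 (add a, not ((not c implies b) and (not c or d))):
        (c or (b or d)): β-rule — branch into c  //  (b or d).
          branch 2.1.1 (add c):
            not ((not c implies b) and (not c or d)): β-rule — branch into not (not c implies b)  //  not (not c or d).
              branch 2.1.1.1 (add not (not c implies b)):
                not (not c implies b): α-rule — add not c, not b.
                × closes — contains both c and not c.
              branch 2.1.1.2 (add not (not c or d)):
                not (not c or d): α-rule — add not not c, not d.
                ○ open, literals {a=1, c=1, d=0}.
          branch 2.1.2 (add (b or d)):
            not ((not c implies b) and (not c or d)): β-rule — branch into not (not c implies b)  //  not (not c or d).
              branch 2.1.2.1 (add not (not c implies b)):
                not (not c implies b): α-rule — add not c, not b.
                (b or d): β-rule — branch into b  //  d.
                  branch 2.1.2.1.1 (add b):
                    × closes — contains both b and not b.
                  branch 2.1.2.1.2 (add d):
                    ○ open, literals {a=1, b=0, c=0, d=1}.
              branch 2.1.2.2 (add not (not c or d)):
                not (not c or d): α-rule — add not not c, not d.
                (b or d): β-rule — branch into b  //  d.
                  branch 2.1.2.2.1 (add b):
                    ○ open, literals {a=1, b=1, c=1, d=0}.
                  branch 2.1.2.2.2 (add d):
                    × closes — contains both d and not d.
      branch 2.2 (add not a, ((not c implies b) and (not c or d))):
        ((not c implies b) and (not c or d)): α-rule — add (not c implies b), (not c or d).
        (c or (b or d)): β-rule — branch into c  //  (b or d).
          branch 2.2.1 (add c):
            (not c implies b): β-rule — branch into not not c  //  b.
              branch 2.2.1.1 (add not not c):
                (not c or d): β-rule — branch into not c  //  d.
                  branch 2.2.1.1.1 (add not c):
                    × closes — contains both c and not c.
                  branch 2.2.1.1.2 (add d):
                    ○ open, literals {a=0, c=1, d=1}.
              branch 2.2.1.2 (add b):
                (not c or d): β-rule — branch into not c  //  d.
                  branch 2.2.1.2.1 (add not c):
                    × closes — contains both c and not c.
                  branch 2.2.1.2.2 (add d):
                    ○ open, literals {a=0, b=1, c=1, d=1}.
          branch 2.2.2 (add (b or d)):
            (not c implies b): β-rule — branch into not not c  //  b.
              branch 2.2.2.1 (add not not c):
                (not c or d): β-rule — branch into not c  //  d.
                  branch 2.2.2.1.1 (add not c):
                    × closes — contains both c and not c.
                  branch 2.2.2.1.2 (add d):
                    (b or d): β-rule — branch into b  //  d.
                      branch 2.2.2.1.2.1 (add b):
                        ○ open, literals {a=0, b=1, c=1, d=1}.
                      branch 2.2.2.1.2.2 (add d):
                        ○ open, literals {a=0, c=1, d=1}.
              branch 2.2.2.2 (add b):
                (not c or d): β-rule — branch into not c  //  d.
                  branch 2.2.2.2.1 (add not c):
                    (b or d): β-rule — branch into b  //  d.
                      branch 2.2.2.2.1.1 (add b):
                        ○ open, literals {a=0, b=1, c=0}.
                      branch 2.2.2.2.1.2 (add d):
                        ○ open, literals {a=0, b=1, c=0, d=1}.
                  branch 2.2.2.2.2 (add d):
                    (b or d): β-rule — branch into b  //  d.
                      branch 2.2.2.2.2.1 (add b):
                        ○ open, literals {a=0, b=1, d=1}.
                      branch 2.2.2.2.2.2 (add d):
                        ○ open, literals {a=0, b=1, d=1}.
6 branches closed, 16 open.
Each open branch fixes some atoms; the unmentioned ones are free. Counting distinct full assignments: branch {a=1, c=0} (b, d) contributes 4 new; branch {a=1, c=0} (b, d) contributes 0 new; branch {a=0} (b, c, d) contributes 8 new; branch {a=0, c=1} (b, d) contributes 0 new; branch {c=1} (a, b, d) contributes 4 new; branch {a=1, c=1, d=0} (b) contributes 0 new; branch {a=1, b=0, c=0, d=1} (none free) contributes 0 new; branch {a=1, b=1, c=1, d=0} (none free) contributes 0 new; branch {a=0, c=1, d=1} (b) contributes 0 new; branch {a=0, b=1, c=1, d=1} (none free) contributes 0 new; branch {a=0, b=1, c=1, d=1} (none free) contributes 0 new; branch {a=0, c=1, d=1} (b) contributes 0 new; branch {a=0, b=1, c=0} (d) contributes 0 new; branch {a=0, b=1, c=0, d=1} (none free) contributes 0 new; branch {a=0, b=1, d=1} (c) contributes 0 new; branch {a=0, b=1, d=1} (c) contributes 0 new. Total: 16.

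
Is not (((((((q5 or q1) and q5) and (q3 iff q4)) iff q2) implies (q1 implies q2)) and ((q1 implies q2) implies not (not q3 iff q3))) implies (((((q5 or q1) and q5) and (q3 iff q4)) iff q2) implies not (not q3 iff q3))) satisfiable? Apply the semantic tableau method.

Initial set: {not (((((((q5 or q1) and q5) and (q3 iff q4)) iff q2) implies (q1 implies q2)) and ((q1 implies q2) implies not (not q3 iff q3))) implies (((((q5 or q1) and q5) and (q3 iff q4)) iff q2) implies not (not q3 iff q3)))}.
not (((((((q5 or q1) and q5) and (q3 iff q4)) iff q2) implies (q1 implies q2)) and ((q1 implies q2) implies not (not q3 iff q3))) implies (((((q5 or q1) and q5) and (q3 iff q4)) iff q2) implies not (not q3 iff q3))): α-rule — add ((((((q5 or q1) and q5) and (q3 iff q4)) iff q2) implies (q1 implies q2)) and ((q1 implies q2) implies not (not q3 iff q3))), not (((((q5 or q1) and q5) and (q3 iff q4)) iff q2) implies not (not q3 iff q3)).
((((((q5 or q1) and q5) and (q3 iff q4)) iff q2) implies (q1 implies q2)) and ((q1 implies q2) implies not (not q3 iff q3))): α-rule — add (((((q5 or q1) and q5) and (q3 iff q4)) iff q2) implies (q1 implies q2)), ((q1 implies q2) implies not (not q3 iff q3)).
not (((((q5 or q1) and q5) and (q3 iff q4)) iff q2) implies not (not q3 iff q3)): α-rule — add ((((q5 or q1) and q5) and (q3 iff q4)) iff q2), not not (not q3 iff q3).
(((((q5 or q1) and q5) and (q3 iff q4)) iff q2) implies (q1 implies q2)): β-rule — branch into not ((((q5 or q1) and q5) and (q3 iff q4)) iff q2)  //  (q1 implies q2).
  branch 1 (add not ((((q5 or q1) and q5) and (q3 iff q4)) iff q2)):
    ((q1 implies q2) implies not (not q3 iff q3)): β-rule — branch into not (q1 implies q2)  //  not (not q3 iff q3).
      branch 1.1 (add not (q1 implies q2)):
        not (q1 implies q2): α-rule — add q1, not q2.
        ((((q5 or q1) and q5) and (q3 iff q4)) iff q2): β-rule — branch into (((q5 or q1) and q5) and (q3 iff q4)), q2  //  not (((q5 or q1) and q5) and (q3 iff q4)), not q2.
          branch 1.1.1 (add (((q5 or q1) and q5) and (q3 iff q4)), q2):
            × closes — contains both q2 and not q2.
          branch 1.1.2 (add not (((q5 or q1) and q5) and (q3 iff q4)), not q2):
            not not (not q3 iff q3): β-rule — branch into not q3, q3  //  not not q3, not q3.
              branch 1.1.2.1 (add not q3, q3):
                × closes — contains both q3 and not q3.
              branch 1.1.2.2 (add not not q3, not q3):
                × closes — contains both q3 and not q3.
      branch 1.2 (add not (not q3 iff q3)):
        ((((q5 or q1) and q5) and (q3 iff q4)) iff q2): β-rule — branch into (((q5 or q1) and q5) and (q3 iff q4)), q2  //  not (((q5 or q1) and q5) and (q3 iff q4)), not q2.
          branch 1.2.1 (add (((q5 or q1) and q5) and (q3 iff q4)), q2):
            (((q5 or q1) and q5) and (q3 iff q4)): α-rule — add ((q5 or q1) and q5), (q3 iff q4).
            ((q5 or q1) and q5): α-rule — add (q5 or q1), q5.
            not not (not q3 iff q3): β-rule — branch into not q3, q3  //  not not q3, not q3.
              branch 1.2.1.1 (add not q3, q3):
                × closes — contains both q3 and not q3.
              branch 1.2.1.2 (add not not q3, not q3):
                × closes — contains both q3 and not q3.
          branch 1.2.2 (add not (((q5 or q1) and q5) and (q3 iff q4)), not q2):
            not not (not q3 iff q3): β-rule — branch into not q3, q3  //  not not q3, not q3.
              branch 1.2.2.1 (add not q3, q3):
                × closes — contains both q3 and not q3.
              branch 1.2.2.2 (add not not q3, not q3):
                × closes — contains both q3 and not q3.
  branch 2 (add (q1 implies q2)):
    ((q1 implies q2) implies not (not q3 iff q3)): β-rule — branch into not (q1 implies q2)  //  not (not q3 iff q3).
      branch 2.1 (add not (q1 implies q2)):
        not (q1 implies q2): α-rule — add q1, not q2.
        ((((q5 or q1) and q5) and (q3 iff q4)) iff q2): β-rule — branch into (((q5 or q1) and q5) and (q3 iff q4)), q2  //  not (((q5 or q1) and q5) and (q3 iff q4)), not q2.
          branch 2.1.1 (add (((q5 or q1) and q5) and (q3 iff q4)), q2):
            × closes — contains both q2 and not q2.
          branch 2.1.2 (add not (((q5 or q1) and q5) and (q3 iff q4)), not q2):
            not not (not q3 iff q3): β-rule — branch into not q3, q3  //  not not q3, not q3.
              branch 2.1.2.1 (add not q3, q3):
                × closes — contains both q3 and not q3.
              branch 2.1.2.2 (add not not q3, not q3):
                × closes — contains both q3 and not q3.
      branch 2.2 (add not (not q3 iff q3)):
        ((((q5 or q1) and q5) and (q3 iff q4)) iff q2): β-rule — branch into (((q5 or q1) and q5) and (q3 iff q4)), q2  //  not (((q5 or q1) and q5) and (q3 iff q4)), not q2.
          branch 2.2.1 (add (((q5 or q1) and q5) and (q3 iff q4)), q2):
            (((q5 or q1) and q5) and (q3 iff q4)): α-rule — add ((q5 or q1) and q5), (q3 iff q4).
            ((q5 or q1) and q5): α-rule — add (q5 or q1), q5.
            not not (not q3 iff q3): β-rule — branch into not q3, q3  //  not not q3, not q3.
              branch 2.2.1.1 (add not q3, q3):
                × closes — contains both q3 and not q3.
              branch 2.2.1.2 (add not not q3, not q3):
                × closes — contains both q3 and not q3.
          branch 2.2.2 (add not (((q5 or q1) and q5) and (q3 iff q4)), not q2):
            not not (not q3 iff q3): β-rule — branch into not q3, q3  //  not not q3, not q3.
              branch 2.2.2.1 (add not q3, q3):
                × closes — contains both q3 and not q3.
              branch 2.2.2.2 (add not not q3, not q3):
                × closes — contains both q3 and not q3.
All 14 branches close.
Every branch closed; the formula is unsatisfiable.

Unsatisfiable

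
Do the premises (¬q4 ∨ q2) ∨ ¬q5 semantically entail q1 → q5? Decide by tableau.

Initial set: {((¬q4 ∨ q2) ∨ ¬q5); ¬(q1 → q5)}.
¬(q1 → q5): α-rule — add q1, ¬q5.
((¬q4 ∨ q2) ∨ ¬q5): β-rule — branch into (¬q4 ∨ q2)  //  ¬q5.
  branch 1 (add (¬q4 ∨ q2)):
    (¬q4 ∨ q2): β-rule — branch into ¬q4  //  q2.
      branch 1.1 (add ¬q4):
        ○ open, literals {q1=1, q4=0, q5=0}.
      branch 1.2 (add q2):
        ○ open, literals {q1=1, q2=1, q5=0}.
  branch 2 (add ¬q5):
    ○ open, literals {q1=1, q5=0}.
0 branches closed, 3 open.
An open branch gives a countermodel: q1=1, q4=0, q5=0 (unmentioned atoms arbitrary); the premises hold there but the conclusion fails.

No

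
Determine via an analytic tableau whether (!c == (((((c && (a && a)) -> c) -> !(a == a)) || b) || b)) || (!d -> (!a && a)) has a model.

Initial set: {T ((!c == (((((c && (a && a)) -> c) -> !(a == a)) || b) || b)) || (!d -> (!a && a)))}.
T ((!c == (((((c && (a && a)) -> c) -> !(a == a)) || b) || b)) || (!d -> (!a && a))): β-rule — branch into T (!c == (((((c && (a && a)) -> c) -> !(a == a)) || b) || b))  //  T (!d -> (!a && a)).
  branch 1 (add T (!c == (((((c && (a && a)) -> c) -> !(a == a)) || b) || b))):
    T (!c == (((((c && (a && a)) -> c) -> !(a == a)) || b) || b)): β-rule — branch into T !c, T (((((c && (a && a)) -> c) -> !(a == a)) || b) || b)  //  F !c, F (((((c && (a && a)) -> c) -> !(a == a)) || b) || b).
      branch 1.1 (add T !c, T (((((c && (a && a)) -> c) -> !(a == a)) || b) || b)):
        T (((((c && (a && a)) -> c) -> !(a == a)) || b) || b): β-rule — branch into T ((((c && (a && a)) -> c) -> !(a == a)) || b)  //  T b.
          branch 1.1.1 (add T ((((c && (a && a)) -> c) -> !(a == a)) || b)):
            T ((((c && (a && a)) -> c) -> !(a == a)) || b): β-rule — branch into T (((c && (a && a)) -> c) -> !(a == a))  //  T b.
              branch 1.1.1.1 (add T (((c && (a && a)) -> c) -> !(a == a))):
                T (((c && (a && a)) -> c) -> !(a == a)): β-rule — branch into F ((c && (a && a)) -> c)  //  T !(a == a).
                  branch 1.1.1.1.1 (add F ((c && (a && a)) -> c)):
                    F ((c && (a && a)) -> c): α-rule — add T (c && (a && a)), F c.
                    T (c && (a && a)): α-rule — add T c, T (a && a).
                    × closes — contains both c and !c.
                  branch 1.1.1.1.2 (add T !(a == a)):
                    T !(a == a): β-rule — branch into T a, F a  //  F a, T a.
                      branch 1.1.1.1.2.1 (add T a, F a):
                        × closes — contains both a and !a.
                      branch 1.1.1.1.2.2 (add F a, T a):
                        × closes — contains both a and !a.
              branch 1.1.1.2 (add T b):
                ○ open, literals {b=1, c=0}.
          branch 1.1.2 (add T b):
            ○ open, literals {b=1, c=0}.
      branch 1.2 (add F !c, F (((((c && (a && a)) -> c) -> !(a == a)) || b) || b)):
        F (((((c && (a && a)) -> c) -> !(a == a)) || b) || b): α-rule — add F ((((c && (a && a)) -> c) -> !(a == a)) || b), F b.
        F ((((c && (a && a)) -> c) -> !(a == a)) || b): α-rule — add F (((c && (a && a)) -> c) -> !(a == a)), F b.
        F (((c && (a && a)) -> c) -> !(a == a)): α-rule — add T ((c && (a && a)) -> c), F !(a == a).
        T ((c && (a && a)) -> c): β-rule — branch into F (c && (a && a))  //  T c.
          branch 1.2.1 (add F (c && (a && a))):
            F !(a == a): β-rule — branch into T a, T a  //  F a, F a.
              branch 1.2.1.1 (add T a, T a):
                F (c && (a && a)): β-rule — branch into F c  //  F (a && a).
                  branch 1.2.1.1.1 (add F c):
                    × closes — contains both c and !c.
                  branch 1.2.1.1.2 (add F (a && a)):
                    F (a && a): β-rule — branch into F a  //  F a.
                      branch 1.2.1.1.2.1 (add F a):
                        × closes — contains both a and !a.
                      branch 1.2.1.1.2.2 (add F a):
                        × closes — contains both a and !a.
              branch 1.2.1.2 (add F a, F a):
                F (c && (a && a)): β-rule — branch into F c  //  F (a && a).
                  branch 1.2.1.2.1 (add F c):
                    × closes — contains both c and !c.
                  branch 1.2.1.2.2 (add F (a && a)):
                    F (a && a): β-rule — branch into F a  //  F a.
                      branch 1.2.1.2.2.1 (add F a):
                        ○ open, literals {a=0, b=0, c=1}.
                      branch 1.2.1.2.2.2 (add F a):
                        ○ open, literals {a=0, b=0, c=1}.
          branch 1.2.2 (add T c):
            F !(a == a): β-rule — branch into T a, T a  //  F a, F a.
              branch 1.2.2.1 (add T a, T a):
                ○ open, literals {a=1, b=0, c=1}.
              branch 1.2.2.2 (add F a, F a):
                ○ open, literals {a=0, b=0, c=1}.
  branch 2 (add T (!d -> (!a && a))):
    T (!d -> (!a && a)): β-rule — branch into F !d  //  T (!a && a).
      branch 2.1 (add F !d):
        ○ open, literals {d=1}.
      branch 2.2 (add T (!a && a)):
        T (!a && a): α-rule — add T !a, T a.
        × closes — contains both a and !a.
8 branches closed, 7 open.
An open branch gives a satisfying assignment: b=1, c=0.

Satisfiable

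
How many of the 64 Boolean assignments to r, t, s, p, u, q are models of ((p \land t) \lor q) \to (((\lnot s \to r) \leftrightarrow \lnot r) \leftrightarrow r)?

34

Initial set: {(((p \land t) \lor q) \to (((\lnot s \to r) \leftrightarrow \lnot r) \leftrightarrow r))}.
(((p \land t) \lor q) \to (((\lnot s \to r) \leftrightarrow \lnot r) \leftrightarrow r)): β-rule — branch into \lnot ((p \land t) \lor q)  //  (((\lnot s \to r) \leftrightarrow \lnot r) \leftrightarrow r).
  branch 1 (add \lnot ((p \land t) \lor q)):
    \lnot ((p \land t) \lor q): α-rule — add \lnot (p \land t), \lnot q.
    \lnot (p \land t): β-rule — branch into \lnot p  //  \lnot t.
      branch 1.1 (add \lnot p):
        ○ open, literals {p=F, q=F}.
      branch 1.2 (add \lnot t):
        ○ open, literals {q=F, t=F}.
  branch 2 (add (((\lnot s \to r) \leftrightarrow \lnot r) \leftrightarrow r)):
    (((\lnot s \to r) \leftrightarrow \lnot r) \leftrightarrow r): β-rule — branch into ((\lnot s \to r) \leftrightarrow \lnot r), r  //  \lnot ((\lnot s \to r) \leftrightarrow \lnot r), \lnot r.
      branch 2.1 (add ((\lnot s \to r) \leftrightarrow \lnot r), r):
        ((\lnot s \to r) \leftrightarrow \lnot r): β-rule — branch into (\lnot s \to r), \lnot r  //  \lnot (\lnot s \to r), \lnot \lnot r.
          branch 2.1.1 (add (\lnot s \to r), \lnot r):
            × closes — contains both r and \lnot r.
          branch 2.1.2 (add \lnot (\lnot s \to r), \lnot \lnot r):
            \lnot (\lnot s \to r): α-rule — add \lnot s, \lnot r.
            × closes — contains both r and \lnot r.
      branch 2.2 (add \lnot ((\lnot s \to r) \leftrightarrow \lnot r), \lnot r):
        \lnot ((\lnot s \to r) \leftrightarrow \lnot r): β-rule — branch into (\lnot s \to r), \lnot \lnot r  //  \lnot (\lnot s \to r), \lnot r.
          branch 2.2.1 (add (\lnot s \to r), \lnot \lnot r):
            × closes — contains both r and \lnot r.
          branch 2.2.2 (add \lnot (\lnot s \to r), \lnot r):
            \lnot (\lnot s \to r): α-rule — add \lnot s, \lnot r.
            ○ open, literals {r=F, s=F}.
3 branches closed, 3 open.
Each open branch fixes some atoms; the unmentioned ones are free. Counting distinct full assignments: branch {p=F, q=F} (r, t, s, u) contributes 16 new; branch {q=F, t=F} (r, s, p, u) contributes 8 new; branch {r=F, s=F} (t, p, u, q) contributes 10 new. Total: 34.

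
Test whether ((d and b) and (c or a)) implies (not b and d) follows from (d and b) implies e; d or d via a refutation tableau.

Initial set: {((d and b) implies e); (d or d); not (((d and b) and (c or a)) implies (not b and d))}.
not (((d and b) and (c or a)) implies (not b and d)): α-rule — add ((d and b) and (c or a)), not (not b and d).
((d and b) and (c or a)): α-rule — add (d and b), (c or a).
(d and b): α-rule — add d, b.
((d and b) implies e): β-rule — branch into not (d and b)  //  e.
  branch 1 (add not (d and b)):
    (d or d): β-rule — branch into d  //  d.
      branch 1.1 (add d):
        not (not b and d): β-rule — branch into not not b  //  not d.
          branch 1.1.1 (add not not b):
            (c or a): β-rule — branch into c  //  a.
              branch 1.1.1.1 (add c):
                not (d and b): β-rule — branch into not d  //  not b.
                  branch 1.1.1.1.1 (add not d):
                    × closes — contains both d and not d.
                  branch 1.1.1.1.2 (add not b):
                    × closes — contains both b and not b.
              branch 1.1.1.2 (add a):
                not (d and b): β-rule — branch into not d  //  not b.
                  branch 1.1.1.2.1 (add not d):
                    × closes — contains both d and not d.
                  branch 1.1.1.2.2 (add not b):
                    × closes — contains both b and not b.
          branch 1.1.2 (add not d):
            × closes — contains both d and not d.
      branch 1.2 (add d):
        not (not b and d): β-rule — branch into not not b  //  not d.
          branch 1.2.1 (add not not b):
            (c or a): β-rule — branch into c  //  a.
              branch 1.2.1.1 (add c):
                not (d and b): β-rule — branch into not d  //  not b.
                  branch 1.2.1.1.1 (add not d):
                    × closes — contains both d and not d.
                  branch 1.2.1.1.2 (add not b):
                    × closes — contains both b and not b.
              branch 1.2.1.2 (add a):
                not (d and b): β-rule — branch into not d  //  not b.
                  branch 1.2.1.2.1 (add not d):
                    × closes — contains both d and not d.
                  branch 1.2.1.2.2 (add not b):
                    × closes — contains both b and not b.
          branch 1.2.2 (add not d):
            × closes — contains both d and not d.
  branch 2 (add e):
    (d or d): β-rule — branch into d  //  d.
      branch 2.1 (add d):
        not (not b and d): β-rule — branch into not not b  //  not d.
          branch 2.1.1 (add not not b):
            (c or a): β-rule — branch into c  //  a.
              branch 2.1.1.1 (add c):
                ○ open, literals {b=1, c=1, d=1, e=1}.
              branch 2.1.1.2 (add a):
                ○ open, literals {a=1, b=1, d=1, e=1}.
          branch 2.1.2 (add not d):
            × closes — contains both d and not d.
      branch 2.2 (add d):
        not (not b and d): β-rule — branch into not not b  //  not d.
          branch 2.2.1 (add not not b):
            (c or a): β-rule — branch into c  //  a.
              branch 2.2.1.1 (add c):
                ○ open, literals {b=1, c=1, d=1, e=1}.
              branch 2.2.1.2 (add a):
                ○ open, literals {a=1, b=1, d=1, e=1}.
          branch 2.2.2 (add not d):
            × closes — contains both d and not d.
12 branches closed, 4 open.
An open branch gives a countermodel: b=1, c=1, d=1, e=1 (unmentioned atoms arbitrary); the premises hold there but the conclusion fails.

No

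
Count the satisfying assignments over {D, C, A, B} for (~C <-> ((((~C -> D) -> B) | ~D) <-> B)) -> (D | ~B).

Initial set: {((~C <-> ((((~C -> D) -> B) | ~D) <-> B)) -> (D | ~B))}.
((~C <-> ((((~C -> D) -> B) | ~D) <-> B)) -> (D | ~B)): β-rule — branch into ~(~C <-> ((((~C -> D) -> B) | ~D) <-> B))  //  (D | ~B).
  branch 1 (add ~(~C <-> ((((~C -> D) -> B) | ~D) <-> B))):
    ~(~C <-> ((((~C -> D) -> B) | ~D) <-> B)): β-rule — branch into ~C, ~((((~C -> D) -> B) | ~D) <-> B)  //  ~~C, ((((~C -> D) -> B) | ~D) <-> B).
      branch 1.1 (add ~C, ~((((~C -> D) -> B) | ~D) <-> B)):
        ~((((~C -> D) -> B) | ~D) <-> B): β-rule — branch into (((~C -> D) -> B) | ~D), ~B  //  ~(((~C -> D) -> B) | ~D), B.
          branch 1.1.1 (add (((~C -> D) -> B) | ~D), ~B):
            (((~C -> D) -> B) | ~D): β-rule — branch into ((~C -> D) -> B)  //  ~D.
              branch 1.1.1.1 (add ((~C -> D) -> B)):
                ((~C -> D) -> B): β-rule — branch into ~(~C -> D)  //  B.
                  branch 1.1.1.1.1 (add ~(~C -> D)):
                    ~(~C -> D): α-rule — add ~C, ~D.
                    ○ open, literals {B=false, C=false, D=false}.
                  branch 1.1.1.1.2 (add B):
                    × closes — contains both B and ~B.
              branch 1.1.1.2 (add ~D):
                ○ open, literals {B=false, C=false, D=false}.
          branch 1.1.2 (add ~(((~C -> D) -> B) | ~D), B):
            ~(((~C -> D) -> B) | ~D): α-rule — add ~((~C -> D) -> B), ~~D.
            ~((~C -> D) -> B): α-rule — add (~C -> D), ~B.
            × closes — contains both B and ~B.
      branch 1.2 (add ~~C, ((((~C -> D) -> B) | ~D) <-> B)):
        ((((~C -> D) -> B) | ~D) <-> B): β-rule — branch into (((~C -> D) -> B) | ~D), B  //  ~(((~C -> D) -> B) | ~D), ~B.
          branch 1.2.1 (add (((~C -> D) -> B) | ~D), B):
            (((~C -> D) -> B) | ~D): β-rule — branch into ((~C -> D) -> B)  //  ~D.
              branch 1.2.1.1 (add ((~C -> D) -> B)):
                ((~C -> D) -> B): β-rule — branch into ~(~C -> D)  //  B.
                  branch 1.2.1.1.1 (add ~(~C -> D)):
                    ~(~C -> D): α-rule — add ~C, ~D.
                    × closes — contains both C and ~C.
                  branch 1.2.1.1.2 (add B):
                    ○ open, literals {B=true, C=true}.
              branch 1.2.1.2 (add ~D):
                ○ open, literals {B=true, C=true, D=false}.
          branch 1.2.2 (add ~(((~C -> D) -> B) | ~D), ~B):
            ~(((~C -> D) -> B) | ~D): α-rule — add ~((~C -> D) -> B), ~~D.
            ~((~C -> D) -> B): α-rule — add (~C -> D), ~B.
            (~C -> D): β-rule — branch into ~~C  //  D.
              branch 1.2.2.1 (add ~~C):
                ○ open, literals {B=false, C=true, D=true}.
              branch 1.2.2.2 (add D):
                ○ open, literals {B=false, C=true, D=true}.
  branch 2 (add (D | ~B)):
    (D | ~B): β-rule — branch into D  //  ~B.
      branch 2.1 (add D):
        ○ open, literals {D=true}.
      branch 2.2 (add ~B):
        ○ open, literals {B=false}.
3 branches closed, 8 open.
Each open branch fixes some atoms; the unmentioned ones are free. Counting distinct full assignments: branch {B=false, C=false, D=false} (A) contributes 2 new; branch {B=false, C=false, D=false} (A) contributes 0 new; branch {B=true, C=true} (D, A) contributes 4 new; branch {B=true, C=true, D=false} (A) contributes 0 new; branch {B=false, C=true, D=true} (A) contributes 2 new; branch {B=false, C=true, D=true} (A) contributes 0 new; branch {D=true} (C, A, B) contributes 4 new; branch {B=false} (D, C, A) contributes 2 new. Total: 14.

14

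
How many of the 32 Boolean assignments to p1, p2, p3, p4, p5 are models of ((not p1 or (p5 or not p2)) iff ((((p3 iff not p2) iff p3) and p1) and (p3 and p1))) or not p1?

24

Initial set: {T (((not p1 or (p5 or not p2)) iff ((((p3 iff not p2) iff p3) and p1) and (p3 and p1))) or not p1)}.
T (((not p1 or (p5 or not p2)) iff ((((p3 iff not p2) iff p3) and p1) and (p3 and p1))) or not p1): β-rule — branch into T ((not p1 or (p5 or not p2)) iff ((((p3 iff not p2) iff p3) and p1) and (p3 and p1)))  //  T not p1.
  branch 1 (add T ((not p1 or (p5 or not p2)) iff ((((p3 iff not p2) iff p3) and p1) and (p3 and p1)))):
    T ((not p1 or (p5 or not p2)) iff ((((p3 iff not p2) iff p3) and p1) and (p3 and p1))): β-rule — branch into T (not p1 or (p5 or not p2)), T ((((p3 iff not p2) iff p3) and p1) and (p3 and p1))  //  F (not p1 or (p5 or not p2)), F ((((p3 iff not p2) iff p3) and p1) and (p3 and p1)).
      branch 1.1 (add T (not p1 or (p5 or not p2)), T ((((p3 iff not p2) iff p3) and p1) and (p3 and p1))):
        T ((((p3 iff not p2) iff p3) and p1) and (p3 and p1)): α-rule — add T (((p3 iff not p2) iff p3) and p1), T (p3 and p1).
        T (((p3 iff not p2) iff p3) and p1): α-rule — add T ((p3 iff not p2) iff p3), T p1.
        T (p3 and p1): α-rule — add T p3, T p1.
        T (not p1 or (p5 or not p2)): β-rule — branch into T not p1  //  T (p5 or not p2).
          branch 1.1.1 (add T not p1):
            × closes — contains both p1 and not p1.
          branch 1.1.2 (add T (p5 or not p2)):
            T ((p3 iff not p2) iff p3): β-rule — branch into T (p3 iff not p2), T p3  //  F (p3 iff not p2), F p3.
              branch 1.1.2.1 (add T (p3 iff not p2), T p3):
                T (p5 or not p2): β-rule — branch into T p5  //  T not p2.
                  branch 1.1.2.1.1 (add T p5):
                    T (p3 iff not p2): β-rule — branch into T p3, T not p2  //  F p3, F not p2.
                      branch 1.1.2.1.1.1 (add T p3, T not p2):
                        ○ open, literals {p1=1, p2=0, p3=1, p5=1}.
                      branch 1.1.2.1.1.2 (add F p3, F not p2):
                        × closes — contains both p3 and not p3.
                  branch 1.1.2.1.2 (add T not p2):
                    T (p3 iff not p2): β-rule — branch into T p3, T not p2  //  F p3, F not p2.
                      branch 1.1.2.1.2.1 (add T p3, T not p2):
                        ○ open, literals {p1=1, p2=0, p3=1}.
                      branch 1.1.2.1.2.2 (add F p3, F not p2):
                        × closes — contains both p3 and not p3.
              branch 1.1.2.2 (add F (p3 iff not p2), F p3):
                × closes — contains both p3 and not p3.
      branch 1.2 (add F (not p1 or (p5 or not p2)), F ((((p3 iff not p2) iff p3) and p1) and (p3 and p1))):
        F (not p1 or (p5 or not p2)): α-rule — add F not p1, F (p5 or not p2).
        F (p5 or not p2): α-rule — add F p5, F not p2.
        F ((((p3 iff not p2) iff p3) and p1) and (p3 and p1)): β-rule — branch into F (((p3 iff not p2) iff p3) and p1)  //  F (p3 and p1).
          branch 1.2.1 (add F (((p3 iff not p2) iff p3) and p1)):
            F (((p3 iff not p2) iff p3) and p1): β-rule — branch into F ((p3 iff not p2) iff p3)  //  F p1.
              branch 1.2.1.1 (add F ((p3 iff not p2) iff p3)):
                F ((p3 iff not p2) iff p3): β-rule — branch into T (p3 iff not p2), F p3  //  F (p3 iff not p2), T p3.
                  branch 1.2.1.1.1 (add T (p3 iff not p2), F p3):
                    T (p3 iff not p2): β-rule — branch into T p3, T not p2  //  F p3, F not p2.
                      branch 1.2.1.1.1.1 (add T p3, T not p2):
                        × closes — contains both p3 and not p3.
                      branch 1.2.1.1.1.2 (add F p3, F not p2):
                        ○ open, literals {p1=1, p2=1, p3=0, p5=0}.
                  branch 1.2.1.1.2 (add F (p3 iff not p2), T p3):
                    F (p3 iff not p2): β-rule — branch into T p3, F not p2  //  F p3, T not p2.
                      branch 1.2.1.1.2.1 (add T p3, F not p2):
                        ○ open, literals {p1=1, p2=1, p3=1, p5=0}.
                      branch 1.2.1.1.2.2 (add F p3, T not p2):
                        × closes — contains both p3 and not p3.
              branch 1.2.1.2 (add F p1):
                × closes — contains both p1 and not p1.
          branch 1.2.2 (add F (p3 and p1)):
            F (p3 and p1): β-rule — branch into F p3  //  F p1.
              branch 1.2.2.1 (add F p3):
                ○ open, literals {p1=1, p2=1, p3=0, p5=0}.
              branch 1.2.2.2 (add F p1):
                × closes — contains both p1 and not p1.
  branch 2 (add T not p1):
    ○ open, literals {p1=0}.
8 branches closed, 6 open.
Each open branch fixes some atoms; the unmentioned ones are free. Counting distinct full assignments: branch {p1=1, p2=0, p3=1, p5=1} (p4) contributes 2 new; branch {p1=1, p2=0, p3=1} (p4, p5) contributes 2 new; branch {p1=1, p2=1, p3=0, p5=0} (p4) contributes 2 new; branch {p1=1, p2=1, p3=1, p5=0} (p4) contributes 2 new; branch {p1=1, p2=1, p3=0, p5=0} (p4) contributes 0 new; branch {p1=0} (p2, p3, p4, p5) contributes 16 new. Total: 24.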